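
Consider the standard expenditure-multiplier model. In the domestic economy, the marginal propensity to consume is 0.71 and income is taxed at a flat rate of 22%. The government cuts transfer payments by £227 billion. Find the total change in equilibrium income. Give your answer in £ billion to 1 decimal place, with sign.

−£361.2 billion

The transfer change shifts disposable income by −£227 billion, so first-round consumption changes by c·ΔTR = 0.71 × (−£227 billion) = −£161.17 billion.
Expenditure multiplier = 1/(1 − c(1−t)) = 1/(1 − 0.71×0.78) = 1/0.4462 ≈ 2.241.
The transfer multiplier is c × k ≈ 1.591, so ΔY = k × (c·ΔTR) = (−£161.17 billion) / 0.4462 ≈ −£361.2 billion.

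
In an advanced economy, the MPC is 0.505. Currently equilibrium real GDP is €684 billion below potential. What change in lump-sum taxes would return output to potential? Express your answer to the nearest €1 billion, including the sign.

Spending multiplier = 1/(1 − MPC) = 1/(1 − 0.505) = 1/0.495 ≈ 2.02.
Tax multiplier = −c·k = −0.505/0.495 ≈ −1.02. Need ΔY = +€684 billion, so ΔT = ΔY/(−c·k) = −(+€684 billion) × 0.495 / 0.505 ≈ −€670 billion.
The government should cut lump-sum taxes by €670 billion.

−€670 billion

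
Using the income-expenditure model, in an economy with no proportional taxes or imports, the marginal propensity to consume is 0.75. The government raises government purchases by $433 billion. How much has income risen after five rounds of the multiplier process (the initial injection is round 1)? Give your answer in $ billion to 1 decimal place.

$1,321.0 billion

Round 1 adds ΔG = $433 billion; each later round is MPC = 0.75 times the previous.
After 5 rounds: 433 + 324.75 + 243.5625 + 182.671875 + 137.00390625 = ΔG·(1 − c^5)/(1 − c) = 433 × (1 − 0.2373046875)/0.25 ≈ $1,321 billion.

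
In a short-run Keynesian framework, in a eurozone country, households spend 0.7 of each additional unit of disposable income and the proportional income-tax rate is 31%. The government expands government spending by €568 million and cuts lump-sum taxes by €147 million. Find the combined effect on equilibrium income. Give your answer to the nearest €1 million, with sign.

Expenditure multiplier = 1/(1 − c(1−t)) = 1/(1 − 0.7×0.69) = 1/0.517 ≈ 1.934.
ΔG contributes k·ΔG = (+€568 million) / 0.517 ≈ +€1,098.6 million.
ΔT of −€147 million changes first-round spending by −c·ΔT = +€102.9 million, contributing k·(−c·ΔT) = (+€102.9 million) / 0.517 ≈ +€199 million.
Net ΔY = k(ΔG − c·ΔT) = (+€670.9 million) / 0.517 ≈ +€1,298 million.

+€1,298 million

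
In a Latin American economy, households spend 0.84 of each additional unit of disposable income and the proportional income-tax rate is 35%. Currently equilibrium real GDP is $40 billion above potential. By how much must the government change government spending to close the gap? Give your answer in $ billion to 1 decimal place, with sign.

−$18.2 billion

Spending multiplier = 1/(1 − c(1−t)) = 1/(1 − 0.84×0.65) = 1/0.454 ≈ 2.203.
Need ΔY = −$40 billion, so ΔG = ΔY/k = (−$40 billion) × 0.454 ≈ −$18.2 billion.
The government should cut government spending by $18.2 billion.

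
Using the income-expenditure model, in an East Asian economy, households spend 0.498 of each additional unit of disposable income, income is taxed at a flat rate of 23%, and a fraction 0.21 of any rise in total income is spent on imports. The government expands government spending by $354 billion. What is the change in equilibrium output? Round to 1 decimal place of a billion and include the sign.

Expenditure multiplier = 1/(1 − c(1−t) + m) = 1/(1 − 0.498×0.77 + 0.21) = 1/0.82654 ≈ 1.21.
ΔY = k × ΔG = (+$354 billion) / 0.82654 ≈ +$428.3 billion.

+$428.3 billion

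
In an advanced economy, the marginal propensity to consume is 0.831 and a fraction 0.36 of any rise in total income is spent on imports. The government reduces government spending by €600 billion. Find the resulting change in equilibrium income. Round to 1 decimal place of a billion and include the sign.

Government-spending multiplier = 1/(1 − c + m) = 1/(1 − 0.831 + 0.36) = 1/0.529 ≈ 1.89.
ΔY = k × ΔG = (−€600 billion) / 0.529 ≈ −€1,134.2 billion.

−€1,134.2 billion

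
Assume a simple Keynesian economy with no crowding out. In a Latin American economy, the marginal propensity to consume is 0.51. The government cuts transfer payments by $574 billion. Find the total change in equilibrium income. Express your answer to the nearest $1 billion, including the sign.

The transfer change shifts disposable income by −$574 billion, so first-round consumption changes by c·ΔTR = 0.51 × (−$574 billion) = −$292.74 billion.
Expenditure multiplier = 1/(1 − MPC) = 1/(1 − 0.51) = 1/0.49 ≈ 2.041.
The transfer multiplier is c × k ≈ 1.041, so ΔY = k × (c·ΔTR) = (−$292.74 billion) / 0.49 ≈ −$597 billion.

−$597 billion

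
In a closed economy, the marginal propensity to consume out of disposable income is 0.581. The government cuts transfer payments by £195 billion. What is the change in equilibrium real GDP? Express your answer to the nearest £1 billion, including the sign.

The transfer change shifts disposable income by −£195 billion, so first-round consumption changes by c·ΔTR = 0.581 × (−£195 billion) = −£113.295 billion.
Expenditure multiplier = 1/(1 − MPC) = 1/(1 − 0.581) = 1/0.419 ≈ 2.387.
The transfer multiplier is c × k ≈ 1.387, so ΔY = k × (c·ΔTR) = (−£113.295 billion) / 0.419 ≈ −£270 billion.

−£270 billion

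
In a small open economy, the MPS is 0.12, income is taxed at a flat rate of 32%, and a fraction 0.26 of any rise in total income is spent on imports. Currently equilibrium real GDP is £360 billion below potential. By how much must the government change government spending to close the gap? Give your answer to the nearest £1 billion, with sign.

MPC = 1 − MPS = 1 − 0.12 = 0.88.
Spending multiplier = 1/(1 − c(1−t) + m) = 1/(1 − 0.88×0.68 + 0.26) = 1/0.6616 ≈ 1.511.
Need ΔY = +£360 billion, so ΔG = ΔY/k = (+£360 billion) × 0.6616 ≈ +£238 billion.
The government should increase government spending by £238 billion.

+£238 billion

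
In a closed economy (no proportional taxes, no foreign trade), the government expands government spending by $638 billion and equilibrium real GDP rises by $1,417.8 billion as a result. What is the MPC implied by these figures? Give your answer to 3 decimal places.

Implied spending multiplier k = ΔY/ΔG = 1,417.8/638 ≈ 2.2223.
Since k = 1/(1 − MPC), MPC = 1 − 1/k = 1 − ΔG/ΔY = 1 − 638/1,417.8 ≈ 0.550.

0.550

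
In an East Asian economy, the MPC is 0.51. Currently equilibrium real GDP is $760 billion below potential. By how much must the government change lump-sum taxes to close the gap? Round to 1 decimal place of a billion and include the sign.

−$730.2 billion

Spending multiplier = 1/(1 − MPC) = 1/(1 − 0.51) = 1/0.49 ≈ 2.041.
Tax multiplier = −c·k = −0.51/0.49 ≈ −1.041. Need ΔY = +$760 billion, so ΔT = ΔY/(−c·k) = −(+$760 billion) × 0.49 / 0.51 ≈ −$730.2 billion.
The government should cut lump-sum taxes by $730.2 billion.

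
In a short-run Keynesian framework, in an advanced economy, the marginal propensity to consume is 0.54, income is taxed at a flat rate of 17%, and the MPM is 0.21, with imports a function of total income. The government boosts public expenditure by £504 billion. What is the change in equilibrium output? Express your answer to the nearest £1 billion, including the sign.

Spending multiplier = 1/(1 − c(1−t) + m) = 1/(1 − 0.54×0.83 + 0.21) = 1/0.7618 ≈ 1.313.
ΔY = k × ΔG = (+£504 billion) / 0.7618 ≈ +£662 billion.

+£662 billion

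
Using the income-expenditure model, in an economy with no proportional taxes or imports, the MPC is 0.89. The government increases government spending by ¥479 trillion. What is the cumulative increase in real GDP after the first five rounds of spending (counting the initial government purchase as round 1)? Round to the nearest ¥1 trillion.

Round 1 adds ΔG = ¥479 trillion; each later round is MPC = 0.89 times the previous.
After 5 rounds: 479 + 426.31 + 379.4159 + 337.680151 + 300.53533439 = ΔG·(1 − c^5)/(1 − c) = 479 × (1 − 0.5584059449)/0.11 ≈ ¥1,923 trillion.

¥1,923 trillion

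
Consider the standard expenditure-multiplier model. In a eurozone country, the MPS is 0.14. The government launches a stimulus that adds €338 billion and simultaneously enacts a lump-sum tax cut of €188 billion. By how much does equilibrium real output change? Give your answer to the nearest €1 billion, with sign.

+€3,569 billion

MPC = 1 − MPS = 1 − 0.14 = 0.86.
Expenditure multiplier = 1/(1 − MPC) = 1/(1 − 0.86) = 1/0.14 ≈ 7.143.
ΔG contributes k·ΔG = (+€338 billion) / 0.14 ≈ +€2,414.3 billion.
ΔT of −€188 billion changes first-round spending by −c·ΔT = +€161.68 billion, contributing k·(−c·ΔT) = (+€161.68 billion) / 0.14 ≈ +€1,154.9 billion.
Net ΔY = k(ΔG − c·ΔT) = (+€499.68 billion) / 0.14 ≈ +€3,569 billion.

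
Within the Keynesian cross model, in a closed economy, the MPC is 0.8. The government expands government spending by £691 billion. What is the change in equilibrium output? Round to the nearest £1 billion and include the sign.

Expenditure multiplier = 1/(1 − MPC) = 1/(1 − 0.8) = 1/0.2 = 5.
ΔY = k × ΔG = (+£691 billion) / 0.2 = +£3,455 billion.

+£3,455 billion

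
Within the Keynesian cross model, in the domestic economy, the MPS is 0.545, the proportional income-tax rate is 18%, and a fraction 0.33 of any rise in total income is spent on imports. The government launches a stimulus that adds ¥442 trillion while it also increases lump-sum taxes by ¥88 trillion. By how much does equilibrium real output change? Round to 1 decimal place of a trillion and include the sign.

MPC = 1 − MPS = 1 − 0.545 = 0.455.
Expenditure multiplier = 1/(1 − c(1−t) + m) = 1/(1 − 0.455×0.82 + 0.33) = 1/0.9569 ≈ 1.045.
ΔG contributes k·ΔG = (+¥442 trillion) / 0.9569 ≈ +¥461.9 trillion.
ΔT of +¥88 trillion changes first-round spending by −c·ΔT = −¥40.04 trillion, contributing k·(−c·ΔT) = (−¥40.04 trillion) / 0.9569 ≈ −¥41.8 trillion.
Net ΔY = k(ΔG − c·ΔT) = (+¥401.96 trillion) / 0.9569 ≈ +¥420.1 trillion.

+¥420.1 trillion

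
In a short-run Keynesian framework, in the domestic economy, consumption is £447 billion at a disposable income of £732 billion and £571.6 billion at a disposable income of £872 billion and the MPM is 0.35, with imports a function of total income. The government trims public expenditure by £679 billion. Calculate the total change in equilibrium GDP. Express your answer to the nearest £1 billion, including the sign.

MPC = ΔC/ΔYd = (571.6 − 447)/(872 − 732) = 124.6/140 = 0.89.
Spending multiplier = 1/(1 − c + m) = 1/(1 − 0.89 + 0.35) = 1/0.46 ≈ 2.174.
ΔY = k × ΔG = (−£679 billion) / 0.46 ≈ −£1,476 billion.

−£1,476 billion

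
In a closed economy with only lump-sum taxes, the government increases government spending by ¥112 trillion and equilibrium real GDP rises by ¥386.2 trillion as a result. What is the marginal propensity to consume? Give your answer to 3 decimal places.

Implied spending multiplier k = ΔY/ΔG = 386.2/112 ≈ 3.4482.
Since k = 1/(1 − MPC), MPC = 1 − 1/k = 1 − ΔG/ΔY = 1 − 112/386.2 ≈ 0.710.

0.710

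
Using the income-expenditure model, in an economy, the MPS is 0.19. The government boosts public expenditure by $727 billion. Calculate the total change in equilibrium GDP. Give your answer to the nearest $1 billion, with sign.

+$3,826 billion

MPC = 1 − MPS = 1 − 0.19 = 0.81.
Government-spending multiplier = 1/(1 − MPC) = 1/(1 − 0.81) = 1/0.19 ≈ 5.263.
ΔY = k × ΔG = (+$727 billion) / 0.19 ≈ +$3,826 billion.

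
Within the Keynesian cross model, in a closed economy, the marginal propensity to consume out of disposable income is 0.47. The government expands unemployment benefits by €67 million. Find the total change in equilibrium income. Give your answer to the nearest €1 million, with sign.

+€59 million

The transfer change shifts disposable income by +€67 million, so first-round consumption changes by c·ΔTR = 0.47 × (+€67 million) = +€31.49 million.
Expenditure multiplier = 1/(1 − MPC) = 1/(1 − 0.47) = 1/0.53 ≈ 1.887.
The transfer multiplier is c × k ≈ 0.887, so ΔY = k × (c·ΔTR) = (+€31.49 million) / 0.53 ≈ +€59 million.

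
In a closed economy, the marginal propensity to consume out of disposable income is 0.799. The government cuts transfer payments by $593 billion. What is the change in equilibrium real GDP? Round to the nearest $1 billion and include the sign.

−$2,357 billion

The transfer change shifts disposable income by −$593 billion, so first-round consumption changes by c·ΔTR = 0.799 × (−$593 billion) = −$473.807 billion.
Expenditure multiplier = 1/(1 − MPC) = 1/(1 − 0.799) = 1/0.201 ≈ 4.975.
The transfer multiplier is c × k ≈ 3.975, so ΔY = k × (c·ΔTR) = (−$473.807 billion) / 0.201 ≈ −$2,357 billion.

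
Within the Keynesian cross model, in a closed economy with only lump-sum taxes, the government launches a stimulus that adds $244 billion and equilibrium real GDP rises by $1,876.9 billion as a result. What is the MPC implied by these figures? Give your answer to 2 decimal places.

Implied spending multiplier k = ΔY/ΔG = 1,876.9/244 ≈ 7.6922.
Since k = 1/(1 − MPC), MPC = 1 − 1/k = 1 − ΔG/ΔY = 1 − 244/1,876.9 ≈ 0.87.

0.87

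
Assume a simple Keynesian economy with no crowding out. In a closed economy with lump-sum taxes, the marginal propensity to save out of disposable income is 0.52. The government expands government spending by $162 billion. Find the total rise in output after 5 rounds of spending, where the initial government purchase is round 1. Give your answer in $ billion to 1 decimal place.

MPC = 1 − MPS = 1 − 0.52 = 0.48.
Round 1 adds ΔG = $162 billion; each later round is MPC = 0.48 times the previous.
After 5 rounds: 162 + 77.76 + 37.3248 + 17.915904 + 8.59963392 = ΔG·(1 − c^5)/(1 − c) = 162 × (1 − 0.0254803968)/0.52 ≈ $303.6 billion.

$303.6 billion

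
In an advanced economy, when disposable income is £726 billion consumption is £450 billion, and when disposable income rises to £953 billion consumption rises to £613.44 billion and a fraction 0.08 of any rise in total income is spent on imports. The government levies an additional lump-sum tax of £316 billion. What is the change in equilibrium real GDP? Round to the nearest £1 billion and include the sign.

−£632 billion

MPC = ΔC/ΔYd = (613.44 − 450)/(953 − 726) = 163.44/227 = 0.72.
A lump-sum tax change of +£316 billion shifts disposable income by −£316 billion; first-round consumption changes by −c × ΔT = −0.72 × (+£316 billion) = −£227.52 billion.
Expenditure multiplier = 1/(1 − c + m) = 1/(1 − 0.72 + 0.08) = 1/0.36 ≈ 2.778.
The tax multiplier is −c × k = −2, so ΔY = k × (−c·ΔT) = (−£227.52 billion) / 0.36 = −£632 billion.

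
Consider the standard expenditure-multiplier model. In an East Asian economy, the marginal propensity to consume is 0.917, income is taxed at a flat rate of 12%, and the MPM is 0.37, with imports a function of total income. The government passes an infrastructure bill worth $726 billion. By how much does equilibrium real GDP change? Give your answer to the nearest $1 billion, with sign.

Spending multiplier = 1/(1 − c(1−t) + m) = 1/(1 − 0.917×0.88 + 0.37) = 1/0.56304 ≈ 1.776.
ΔY = k × ΔG = (+$726 billion) / 0.56304 ≈ +$1,289 billion.

+$1,289 billion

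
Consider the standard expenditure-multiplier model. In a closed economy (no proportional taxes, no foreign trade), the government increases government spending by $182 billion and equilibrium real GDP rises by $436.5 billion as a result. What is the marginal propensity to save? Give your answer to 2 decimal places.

Implied spending multiplier k = ΔY/ΔG = 436.5/182 ≈ 2.3984.
Since k = 1/(1 − MPC), MPC = 1 − 1/k = 1 − ΔG/ΔY = 1 − 182/436.5 ≈ 0.58.
MPS = 1 − MPC = 0.42.

0.42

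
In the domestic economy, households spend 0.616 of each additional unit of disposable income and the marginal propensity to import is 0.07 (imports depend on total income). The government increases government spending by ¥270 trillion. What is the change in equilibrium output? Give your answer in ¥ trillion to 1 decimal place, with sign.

Government-spending multiplier = 1/(1 − c + m) = 1/(1 − 0.616 + 0.07) = 1/0.454 ≈ 2.203.
ΔY = k × ΔG = (+¥270 trillion) / 0.454 ≈ +¥594.7 trillion.

+¥594.7 trillion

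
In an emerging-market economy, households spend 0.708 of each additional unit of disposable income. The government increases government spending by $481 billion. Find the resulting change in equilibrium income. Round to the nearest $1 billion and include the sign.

Government-spending multiplier = 1/(1 − MPC) = 1/(1 − 0.708) = 1/0.292 ≈ 3.425.
ΔY = k × ΔG = (+$481 billion) / 0.292 ≈ +$1,647 billion.

+$1,647 billion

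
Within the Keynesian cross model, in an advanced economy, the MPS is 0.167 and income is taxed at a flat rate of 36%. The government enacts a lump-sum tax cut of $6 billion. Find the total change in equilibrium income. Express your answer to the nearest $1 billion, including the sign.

MPC = 1 − MPS = 1 − 0.167 = 0.833.
A lump-sum tax change of −$6 billion shifts disposable income by +$6 billion; first-round consumption changes by −c × ΔT = −0.833 × (−$6 billion) = +$4.998 billion.
Expenditure multiplier = 1/(1 − c(1−t)) = 1/(1 − 0.833×0.64) = 1/0.46688 ≈ 2.142.
The tax multiplier is −c × k ≈ −1.784, so ΔY = k × (−c·ΔT) = (+$4.998 billion) / 0.46688 ≈ +$11 billion.

+$11 billion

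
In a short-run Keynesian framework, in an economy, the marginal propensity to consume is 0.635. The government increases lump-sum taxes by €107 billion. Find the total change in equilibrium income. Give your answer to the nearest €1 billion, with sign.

A lump-sum tax change of +€107 billion shifts disposable income by −€107 billion; first-round consumption changes by −c × ΔT = −0.635 × (+€107 billion) = −€67.945 billion.
Expenditure multiplier = 1/(1 − MPC) = 1/(1 − 0.635) = 1/0.365 ≈ 2.74.
The tax multiplier is −c × k ≈ −1.74, so ΔY = k × (−c·ΔT) = (−€67.945 billion) / 0.365 ≈ −€186 billion.

−€186 billion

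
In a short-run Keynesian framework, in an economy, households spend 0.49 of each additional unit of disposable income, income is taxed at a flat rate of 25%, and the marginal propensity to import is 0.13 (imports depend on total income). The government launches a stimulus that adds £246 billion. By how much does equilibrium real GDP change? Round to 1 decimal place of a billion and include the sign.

Expenditure multiplier = 1/(1 − c(1−t) + m) = 1/(1 − 0.49×0.75 + 0.13) = 1/0.7625 ≈ 1.311.
ΔY = k × ΔG = (+£246 billion) / 0.7625 ≈ +£322.6 billion.

+£322.6 billion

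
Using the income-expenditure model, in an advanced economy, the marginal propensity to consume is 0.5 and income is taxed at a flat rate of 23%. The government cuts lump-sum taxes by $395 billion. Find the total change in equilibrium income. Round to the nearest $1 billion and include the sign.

A lump-sum tax change of −$395 billion shifts disposable income by +$395 billion; first-round consumption changes by −c × ΔT = −0.5 × (−$395 billion) = +$197.5 billion.
Expenditure multiplier = 1/(1 − c(1−t)) = 1/(1 − 0.5×0.77) = 1/0.615 ≈ 1.626.
The tax multiplier is −c × k ≈ −0.813, so ΔY = k × (−c·ΔT) = (+$197.5 billion) / 0.615 ≈ +$321 billion.

+$321 billion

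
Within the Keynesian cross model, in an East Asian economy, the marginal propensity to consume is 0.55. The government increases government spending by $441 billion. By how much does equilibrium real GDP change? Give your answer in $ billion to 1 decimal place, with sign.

+$980.0 billion

Government-spending multiplier = 1/(1 − MPC) = 1/(1 − 0.55) = 1/0.45 ≈ 2.222.
ΔY = k × ΔG = (+$441 billion) / 0.45 = +$980 billion.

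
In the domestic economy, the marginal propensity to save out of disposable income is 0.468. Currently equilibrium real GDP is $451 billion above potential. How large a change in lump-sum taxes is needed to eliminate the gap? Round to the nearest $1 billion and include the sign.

+$397 billion

MPC = 1 − MPS = 1 − 0.468 = 0.532.
Spending multiplier = 1/(1 − MPC) = 1/(1 − 0.532) = 1/0.468 ≈ 2.137.
Tax multiplier = −c·k = −0.532/0.468 ≈ −1.137. Need ΔY = −$451 billion, so ΔT = ΔY/(−c·k) = −(−$451 billion) × 0.468 / 0.532 ≈ +$397 billion.
The government should raise lump-sum taxes by $397 billion.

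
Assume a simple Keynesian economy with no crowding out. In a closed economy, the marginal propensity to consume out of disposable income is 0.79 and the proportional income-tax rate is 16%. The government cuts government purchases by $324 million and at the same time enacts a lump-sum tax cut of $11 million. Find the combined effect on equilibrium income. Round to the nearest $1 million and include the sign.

Expenditure multiplier = 1/(1 − c(1−t)) = 1/(1 − 0.79×0.84) = 1/0.3364 ≈ 2.973.
ΔG contributes k·ΔG = (−$324 million) / 0.3364 ≈ −$963.1 million.
ΔT of −$11 million changes first-round spending by −c·ΔT = +$8.69 million, contributing k·(−c·ΔT) = (+$8.69 million) / 0.3364 ≈ +$25.8 million.
Net ΔY = k(ΔG − c·ΔT) = (−$315.31 million) / 0.3364 ≈ −$937 million.

−$937 million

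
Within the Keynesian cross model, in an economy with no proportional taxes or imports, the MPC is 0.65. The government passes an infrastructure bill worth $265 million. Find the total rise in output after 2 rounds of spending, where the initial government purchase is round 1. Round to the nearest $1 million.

Round 1 adds ΔG = $265 million; each later round is MPC = 0.65 times the previous.
After 2 rounds: 265 + 172.25 = ΔG·(1 − c^2)/(1 − c) = 265 × (1 − 0.4225)/0.35 ≈ $437 million.

$437 million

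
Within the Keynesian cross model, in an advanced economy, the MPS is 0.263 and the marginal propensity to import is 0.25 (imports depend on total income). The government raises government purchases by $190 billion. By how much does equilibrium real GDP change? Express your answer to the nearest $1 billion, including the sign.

MPC = 1 − MPS = 1 − 0.263 = 0.737.
Government-spending multiplier = 1/(1 − c + m) = 1/(1 − 0.737 + 0.25) = 1/0.513 ≈ 1.949.
ΔY = k × ΔG = (+$190 billion) / 0.513 ≈ +$370 billion.

+$370 billion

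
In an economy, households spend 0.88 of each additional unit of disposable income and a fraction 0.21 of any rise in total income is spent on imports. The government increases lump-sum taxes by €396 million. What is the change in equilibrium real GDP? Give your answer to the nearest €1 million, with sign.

A lump-sum tax change of +€396 million shifts disposable income by −€396 million; first-round consumption changes by −c × ΔT = −0.88 × (+€396 million) = −€348.48 million.
Expenditure multiplier = 1/(1 − c + m) = 1/(1 − 0.88 + 0.21) = 1/0.33 ≈ 3.03.
The tax multiplier is −c × k ≈ −2.667, so ΔY = k × (−c·ΔT) = (−€348.48 million) / 0.33 = −€1,056 million.

−€1,056 million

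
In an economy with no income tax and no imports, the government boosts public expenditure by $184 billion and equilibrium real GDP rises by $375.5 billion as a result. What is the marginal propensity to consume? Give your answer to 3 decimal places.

Implied spending multiplier k = ΔY/ΔG = 375.5/184 ≈ 2.0408.
Since k = 1/(1 − MPC), MPC = 1 − 1/k = 1 − ΔG/ΔY = 1 − 184/375.5 ≈ 0.510.

0.510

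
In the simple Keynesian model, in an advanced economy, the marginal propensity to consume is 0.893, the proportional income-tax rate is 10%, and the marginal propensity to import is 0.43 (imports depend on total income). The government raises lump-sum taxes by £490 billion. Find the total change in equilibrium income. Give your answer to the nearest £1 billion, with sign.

−£699 billion

A lump-sum tax change of +£490 billion shifts disposable income by −£490 billion; first-round consumption changes by −c × ΔT = −0.893 × (+£490 billion) = −£437.57 billion.
Expenditure multiplier = 1/(1 − c(1−t) + m) = 1/(1 − 0.893×0.9 + 0.43) = 1/0.6263 ≈ 1.597.
The tax multiplier is −c × k ≈ −1.426, so ΔY = k × (−c·ΔT) = (−£437.57 billion) / 0.6263 ≈ −£699 billion.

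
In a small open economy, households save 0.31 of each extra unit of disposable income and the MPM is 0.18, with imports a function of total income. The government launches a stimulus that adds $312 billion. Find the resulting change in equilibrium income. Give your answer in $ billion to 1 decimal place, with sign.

+$636.7 billion

MPC = 1 − MPS = 1 − 0.31 = 0.69.
Expenditure multiplier = 1/(1 − c + m) = 1/(1 − 0.69 + 0.18) = 1/0.49 ≈ 2.041.
ΔY = k × ΔG = (+$312 billion) / 0.49 ≈ +$636.7 billion.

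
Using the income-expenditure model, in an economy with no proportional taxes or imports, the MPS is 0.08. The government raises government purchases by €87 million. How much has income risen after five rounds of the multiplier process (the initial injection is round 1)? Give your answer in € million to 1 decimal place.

€370.7 million

MPC = 1 − MPS = 1 − 0.08 = 0.92.
Round 1 adds ΔG = €87 million; each later round is MPC = 0.92 times the previous.
After 5 rounds: 87 + 80.04 + 73.6368 + 67.745856 + 62.32618752 = ΔG·(1 − c^5)/(1 − c) = 87 × (1 − 0.6590815232)/0.08 ≈ €370.7 million.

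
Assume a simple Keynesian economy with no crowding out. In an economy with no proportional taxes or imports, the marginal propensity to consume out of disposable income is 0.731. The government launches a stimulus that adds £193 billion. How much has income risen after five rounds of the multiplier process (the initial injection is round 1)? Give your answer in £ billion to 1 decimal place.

£567.7 billion

Round 1 adds ΔG = £193 billion; each later round is MPC = 0.731 times the previous.
After 5 rounds: 193 + 141.083 + 103.131673 + 75.389252963 + 55.109543915953 = ΔG·(1 − c^5)/(1 − c) = 193 × (1 − 0.208730966852651)/0.269 ≈ £567.7 billion.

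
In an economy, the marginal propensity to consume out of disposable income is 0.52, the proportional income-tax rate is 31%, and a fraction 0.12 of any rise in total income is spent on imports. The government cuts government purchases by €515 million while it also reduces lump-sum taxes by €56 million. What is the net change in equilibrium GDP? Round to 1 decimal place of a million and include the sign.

Expenditure multiplier = 1/(1 − c(1−t) + m) = 1/(1 − 0.52×0.69 + 0.12) = 1/0.7612 ≈ 1.314.
ΔG contributes k·ΔG = (−€515 million) / 0.7612 ≈ −€676.6 million.
ΔT of −€56 million changes first-round spending by −c·ΔT = +€29.12 million, contributing k·(−c·ΔT) = (+€29.12 million) / 0.7612 ≈ +€38.3 million.
Net ΔY = k(ΔG − c·ΔT) = (−€485.88 million) / 0.7612 ≈ −€638.3 million.

−€638.3 million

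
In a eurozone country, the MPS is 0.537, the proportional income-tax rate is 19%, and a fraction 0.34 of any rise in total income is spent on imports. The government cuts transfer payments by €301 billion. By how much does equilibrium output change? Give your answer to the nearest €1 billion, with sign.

−€144 billion

MPC = 1 − MPS = 1 − 0.537 = 0.463.
The transfer change shifts disposable income by −€301 billion, so first-round consumption changes by c·ΔTR = 0.463 × (−€301 billion) = −€139.363 billion.
Expenditure multiplier = 1/(1 − c(1−t) + m) = 1/(1 − 0.463×0.81 + 0.34) = 1/0.96497 ≈ 1.036.
The transfer multiplier is c × k ≈ 0.48, so ΔY = k × (c·ΔTR) = (−€139.363 billion) / 0.96497 ≈ −€144 billion.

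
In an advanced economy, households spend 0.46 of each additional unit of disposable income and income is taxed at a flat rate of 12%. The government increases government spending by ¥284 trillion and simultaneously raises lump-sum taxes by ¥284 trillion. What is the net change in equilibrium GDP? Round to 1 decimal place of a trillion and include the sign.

+¥257.7 trillion

Expenditure multiplier = 1/(1 − c(1−t)) = 1/(1 − 0.46×0.88) = 1/0.5952 ≈ 1.68.
ΔG contributes k·ΔG = (+¥284 trillion) / 0.5952 ≈ +¥477.2 trillion.
ΔT of +¥284 trillion changes first-round spending by −c·ΔT = −¥130.64 trillion, contributing k·(−c·ΔT) = (−¥130.64 trillion) / 0.5952 ≈ −¥219.5 trillion.
Net ΔY = k(ΔG − c·ΔT) = (+¥153.36 trillion) / 0.5952 ≈ +¥257.7 trillion.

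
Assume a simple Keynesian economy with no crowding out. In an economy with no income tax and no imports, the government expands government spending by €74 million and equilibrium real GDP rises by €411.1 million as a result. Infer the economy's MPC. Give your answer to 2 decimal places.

0.82

Implied spending multiplier k = ΔY/ΔG = 411.1/74 ≈ 5.5554.
Since k = 1/(1 − MPC), MPC = 1 − 1/k = 1 − ΔG/ΔY = 1 − 74/411.1 ≈ 0.82.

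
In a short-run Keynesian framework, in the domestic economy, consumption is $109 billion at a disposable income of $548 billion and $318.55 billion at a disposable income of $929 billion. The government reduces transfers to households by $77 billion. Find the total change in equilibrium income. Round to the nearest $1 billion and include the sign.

−$94 billion

MPC = ΔC/ΔYd = (318.55 − 109)/(929 − 548) = 209.55/381 = 0.55.
The transfer change shifts disposable income by −$77 billion, so first-round consumption changes by c·ΔTR = 0.55 × (−$77 billion) = −$42.35 billion.
Expenditure multiplier = 1/(1 − MPC) = 1/(1 − 0.55) = 1/0.45 ≈ 2.222.
The transfer multiplier is c × k ≈ 1.222, so ΔY = k × (c·ΔTR) = (−$42.35 billion) / 0.45 ≈ −$94 billion.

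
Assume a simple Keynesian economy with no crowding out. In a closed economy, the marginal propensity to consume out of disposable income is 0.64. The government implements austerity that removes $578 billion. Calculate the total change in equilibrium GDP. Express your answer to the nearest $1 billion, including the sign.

−$1,606 billion

Government-spending multiplier = 1/(1 − MPC) = 1/(1 − 0.64) = 1/0.36 ≈ 2.778.
ΔY = k × ΔG = (−$578 billion) / 0.36 ≈ −$1,606 billion.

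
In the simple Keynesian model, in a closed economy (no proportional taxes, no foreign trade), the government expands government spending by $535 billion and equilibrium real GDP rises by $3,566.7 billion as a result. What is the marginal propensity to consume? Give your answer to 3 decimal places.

Implied spending multiplier k = ΔY/ΔG = 3,566.7/535 ≈ 6.6667.
Since k = 1/(1 − MPC), MPC = 1 − 1/k = 1 − ΔG/ΔY = 1 − 535/3,566.7 ≈ 0.850.

0.850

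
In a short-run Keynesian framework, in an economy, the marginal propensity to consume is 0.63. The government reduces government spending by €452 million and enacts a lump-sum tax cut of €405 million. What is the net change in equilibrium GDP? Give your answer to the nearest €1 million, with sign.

Expenditure multiplier = 1/(1 − MPC) = 1/(1 − 0.63) = 1/0.37 ≈ 2.703.
ΔG contributes k·ΔG = (−€452 million) / 0.37 ≈ −€1,221.6 million.
ΔT of −€405 million changes first-round spending by −c·ΔT = +€255.15 million, contributing k·(−c·ΔT) = (+€255.15 million) / 0.37 ≈ +€689.6 million.
Net ΔY = k(ΔG − c·ΔT) = (−€196.85 million) / 0.37 ≈ −€532 million.

−€532 million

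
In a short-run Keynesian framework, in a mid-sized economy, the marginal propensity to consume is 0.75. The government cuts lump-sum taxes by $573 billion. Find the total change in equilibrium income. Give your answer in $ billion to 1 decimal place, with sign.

A lump-sum tax change of −$573 billion shifts disposable income by +$573 billion; first-round consumption changes by −c × ΔT = −0.75 × (−$573 billion) = +$429.75 billion.
Expenditure multiplier = 1/(1 − MPC) = 1/(1 − 0.75) = 1/0.25 = 4.
The tax multiplier is −c × k = −3, so ΔY = k × (−c·ΔT) = (+$429.75 billion) / 0.25 = +$1,719 billion.

+$1,719.0 billion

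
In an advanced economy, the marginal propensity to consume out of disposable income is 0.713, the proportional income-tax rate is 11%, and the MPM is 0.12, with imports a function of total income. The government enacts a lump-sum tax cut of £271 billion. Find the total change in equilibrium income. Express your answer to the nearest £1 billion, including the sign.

+£398 billion

A lump-sum tax change of −£271 billion shifts disposable income by +£271 billion; first-round consumption changes by −c × ΔT = −0.713 × (−£271 billion) = +£193.223 billion.
Expenditure multiplier = 1/(1 − c(1−t) + m) = 1/(1 − 0.713×0.89 + 0.12) = 1/0.48543 ≈ 2.06.
The tax multiplier is −c × k ≈ −1.469, so ΔY = k × (−c·ΔT) = (+£193.223 billion) / 0.48543 ≈ +£398 billion.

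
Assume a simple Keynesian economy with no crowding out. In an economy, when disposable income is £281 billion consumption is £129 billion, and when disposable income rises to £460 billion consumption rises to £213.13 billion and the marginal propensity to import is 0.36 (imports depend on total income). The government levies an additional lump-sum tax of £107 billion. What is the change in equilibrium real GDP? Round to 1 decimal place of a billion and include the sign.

MPC = ΔC/ΔYd = (213.13 − 129)/(460 − 281) = 84.13/179 = 0.47.
A lump-sum tax change of +£107 billion shifts disposable income by −£107 billion; first-round consumption changes by −c × ΔT = −0.47 × (+£107 billion) = −£50.29 billion.
Expenditure multiplier = 1/(1 − c + m) = 1/(1 − 0.47 + 0.36) = 1/0.89 ≈ 1.124.
The tax multiplier is −c × k ≈ −0.528, so ΔY = k × (−c·ΔT) = (−£50.29 billion) / 0.89 ≈ −£56.5 billion.

−£56.5 billion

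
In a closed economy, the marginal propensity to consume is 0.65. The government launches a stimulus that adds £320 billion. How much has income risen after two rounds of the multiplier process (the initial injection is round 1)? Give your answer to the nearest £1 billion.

Round 1 adds ΔG = £320 billion; each later round is MPC = 0.65 times the previous.
After 2 rounds: 320 + 208 = ΔG·(1 − c^2)/(1 − c) = 320 × (1 − 0.4225)/0.35 = £528 billion.

£528 billion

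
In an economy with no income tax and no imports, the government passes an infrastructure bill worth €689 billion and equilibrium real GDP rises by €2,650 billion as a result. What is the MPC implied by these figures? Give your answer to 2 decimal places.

Implied spending multiplier k = ΔY/ΔG = 2,650/689 ≈ 3.8462.
Since k = 1/(1 − MPC), MPC = 1 − 1/k = 1 − ΔG/ΔY = 1 − 689/2,650 = 0.74.

0.74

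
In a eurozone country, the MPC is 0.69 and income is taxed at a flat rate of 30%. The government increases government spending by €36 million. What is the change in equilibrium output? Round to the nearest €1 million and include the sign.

Expenditure multiplier = 1/(1 − c(1−t)) = 1/(1 − 0.69×0.7) = 1/0.517 ≈ 1.934.
ΔY = k × ΔG = (+€36 million) / 0.517 ≈ +€70 million.

+€70 million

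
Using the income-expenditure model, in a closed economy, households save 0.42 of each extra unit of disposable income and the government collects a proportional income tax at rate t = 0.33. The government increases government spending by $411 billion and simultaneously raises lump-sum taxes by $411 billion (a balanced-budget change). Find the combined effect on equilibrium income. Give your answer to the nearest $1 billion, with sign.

+$282 billion

MPC = 1 − MPS = 1 − 0.42 = 0.58.
Expenditure multiplier = 1/(1 − c(1−t)) = 1/(1 − 0.58×0.67) = 1/0.6114 ≈ 1.636.
ΔG contributes k·ΔG = (+$411 billion) / 0.6114 ≈ +$672.2 billion.
ΔT of +$411 billion changes first-round spending by −c·ΔT = −$238.38 billion, contributing k·(−c·ΔT) = (−$238.38 billion) / 0.6114 ≈ −$389.9 billion.
Net ΔY = k(ΔG − c·ΔT) = (+$172.62 billion) / 0.6114 ≈ +$282 billion.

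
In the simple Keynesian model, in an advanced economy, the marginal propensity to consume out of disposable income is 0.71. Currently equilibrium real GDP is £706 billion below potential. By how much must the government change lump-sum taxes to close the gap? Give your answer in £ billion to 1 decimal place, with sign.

Spending multiplier = 1/(1 − MPC) = 1/(1 − 0.71) = 1/0.29 ≈ 3.448.
Tax multiplier = −c·k = −0.71/0.29 ≈ −2.448. Need ΔY = +£706 billion, so ΔT = ΔY/(−c·k) = −(+£706 billion) × 0.29 / 0.71 ≈ −£288.4 billion.
The government should cut lump-sum taxes by £288.4 billion.

−£288.4 billion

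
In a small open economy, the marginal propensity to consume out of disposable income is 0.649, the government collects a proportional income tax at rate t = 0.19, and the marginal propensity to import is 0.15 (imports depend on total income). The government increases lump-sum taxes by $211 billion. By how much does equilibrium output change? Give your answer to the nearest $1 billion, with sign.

−$219 billion

A lump-sum tax change of +$211 billion shifts disposable income by −$211 billion; first-round consumption changes by −c × ΔT = −0.649 × (+$211 billion) = −$136.939 billion.
Expenditure multiplier = 1/(1 − c(1−t) + m) = 1/(1 − 0.649×0.81 + 0.15) = 1/0.62431 ≈ 1.602.
The tax multiplier is −c × k ≈ −1.04, so ΔY = k × (−c·ΔT) = (−$136.939 billion) / 0.62431 ≈ −$219 billion.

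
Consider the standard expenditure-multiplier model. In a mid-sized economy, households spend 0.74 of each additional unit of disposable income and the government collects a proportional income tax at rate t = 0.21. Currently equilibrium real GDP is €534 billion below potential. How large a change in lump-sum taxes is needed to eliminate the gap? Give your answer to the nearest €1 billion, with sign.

−€300 billion

Spending multiplier = 1/(1 − c(1−t)) = 1/(1 − 0.74×0.79) = 1/0.4154 ≈ 2.407.
Tax multiplier = −c·k = −0.74/0.4154 ≈ −1.781. Need ΔY = +€534 billion, so ΔT = ΔY/(−c·k) = −(+€534 billion) × 0.4154 / 0.74 ≈ −€300 billion.
The government should cut lump-sum taxes by €300 billion.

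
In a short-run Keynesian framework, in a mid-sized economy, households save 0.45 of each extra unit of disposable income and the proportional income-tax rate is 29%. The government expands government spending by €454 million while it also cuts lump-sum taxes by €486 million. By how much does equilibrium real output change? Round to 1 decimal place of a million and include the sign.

MPC = 1 − MPS = 1 − 0.45 = 0.55.
Expenditure multiplier = 1/(1 − c(1−t)) = 1/(1 − 0.55×0.71) = 1/0.6095 ≈ 1.641.
ΔG contributes k·ΔG = (+€454 million) / 0.6095 ≈ +€744.9 million.
ΔT of −€486 million changes first-round spending by −c·ΔT = +€267.3 million, contributing k·(−c·ΔT) = (+€267.3 million) / 0.6095 ≈ +€438.6 million.
Net ΔY = k(ΔG − c·ΔT) = (+€721.3 million) / 0.6095 ≈ +€1,183.4 million.

+€1,183.4 million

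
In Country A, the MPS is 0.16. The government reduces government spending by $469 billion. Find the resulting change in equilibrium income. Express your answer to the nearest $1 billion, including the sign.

MPC = 1 − MPS = 1 − 0.16 = 0.84.
Government-spending multiplier = 1/(1 − MPC) = 1/(1 − 0.84) = 1/0.16 = 6.25.
ΔY = k × ΔG = (−$469 billion) / 0.16 ≈ −$2,931 billion.

−$2,931 billion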